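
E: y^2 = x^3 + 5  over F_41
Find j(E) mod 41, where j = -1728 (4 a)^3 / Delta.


Delta = -16(4 a^3 + 27 b^2) mod 41 = 24
-1728 * (4 a)^3 = -1728 * (4*0)^3 mod 41 = 0
j = 0 * 24^(-1) mod 41 = 0

j = 0 (mod 41)


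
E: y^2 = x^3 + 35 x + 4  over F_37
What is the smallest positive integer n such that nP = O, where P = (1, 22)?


Compute successive multiples of P until we hit O:
  1P = (1, 22)
  2P = (32, 0)
  3P = (1, 15)
  4P = O

ord(P) = 4


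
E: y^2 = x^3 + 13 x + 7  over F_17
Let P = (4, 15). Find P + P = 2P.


Doubling: s = (3 x1^2 + a) / (2 y1)
s = (3*4^2 + 13) / (2*15) mod 17 = 6
x3 = s^2 - 2 x1 mod 17 = 6^2 - 2*4 = 11
y3 = s (x1 - x3) - y1 mod 17 = 6 * (4 - 11) - 15 = 11

2P = (11, 11)


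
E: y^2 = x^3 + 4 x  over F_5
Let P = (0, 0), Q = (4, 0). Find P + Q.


P != Q, so use the chord formula.
s = (y2 - y1) / (x2 - x1) = (0) / (4) mod 5 = 0
x3 = s^2 - x1 - x2 mod 5 = 0^2 - 0 - 4 = 1
y3 = s (x1 - x3) - y1 mod 5 = 0 * (0 - 1) - 0 = 0

P + Q = (1, 0)


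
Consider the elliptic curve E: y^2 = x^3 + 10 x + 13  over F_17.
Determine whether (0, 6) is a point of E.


Check whether y^2 = x^3 + 10 x + 13 (mod 17) for (x, y) = (0, 6).
LHS: y^2 = 6^2 mod 17 = 2
RHS: x^3 + 10 x + 13 = 0^3 + 10*0 + 13 mod 17 = 13
LHS != RHS

No, not on the curve


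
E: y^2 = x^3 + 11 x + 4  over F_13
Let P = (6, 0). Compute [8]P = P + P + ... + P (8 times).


k = 8 = 1000_2 (binary, LSB first: 0001)
Double-and-add from P = (6, 0):
  bit 0 = 0: acc unchanged = O
  bit 1 = 0: acc unchanged = O
  bit 2 = 0: acc unchanged = O
  bit 3 = 1: acc = O + O = O

8P = O


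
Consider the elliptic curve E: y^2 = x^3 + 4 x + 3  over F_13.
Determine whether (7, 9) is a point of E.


Check whether y^2 = x^3 + 4 x + 3 (mod 13) for (x, y) = (7, 9).
LHS: y^2 = 9^2 mod 13 = 3
RHS: x^3 + 4 x + 3 = 7^3 + 4*7 + 3 mod 13 = 10
LHS != RHS

No, not on the curve


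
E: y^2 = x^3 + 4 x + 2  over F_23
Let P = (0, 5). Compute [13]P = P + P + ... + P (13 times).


k = 13 = 1101_2 (binary, LSB first: 1011)
Double-and-add from P = (0, 5):
  bit 0 = 1: acc = O + (0, 5) = (0, 5)
  bit 1 = 0: acc unchanged = (0, 5)
  bit 2 = 1: acc = (0, 5) + (20, 20) = (5, 20)
  bit 3 = 1: acc = (5, 20) + (18, 8) = (18, 15)

13P = (18, 15)


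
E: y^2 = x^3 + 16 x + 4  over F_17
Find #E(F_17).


For each x in F_17, count y with y^2 = x^3 + 16 x + 4 mod 17:
  x = 0: RHS = 4, y in [2, 15]  -> 2 point(s)
  x = 1: RHS = 4, y in [2, 15]  -> 2 point(s)
  x = 4: RHS = 13, y in [8, 9]  -> 2 point(s)
  x = 7: RHS = 0, y in [0]  -> 1 point(s)
  x = 8: RHS = 15, y in [7, 10]  -> 2 point(s)
  x = 10: RHS = 8, y in [5, 12]  -> 2 point(s)
  x = 11: RHS = 15, y in [7, 10]  -> 2 point(s)
  x = 15: RHS = 15, y in [7, 10]  -> 2 point(s)
  x = 16: RHS = 4, y in [2, 15]  -> 2 point(s)
Affine points: 17. Add the point at infinity: total = 18.

#E(F_17) = 18


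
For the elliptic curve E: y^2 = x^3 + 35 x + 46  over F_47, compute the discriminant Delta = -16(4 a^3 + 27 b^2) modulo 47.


4 a^3 + 27 b^2 = 4*35^3 + 27*46^2 = 171500 + 57132 = 228632
Delta = -16 * (228632) = -3658112
Delta mod 47 = 39

Delta = 39 (mod 47)


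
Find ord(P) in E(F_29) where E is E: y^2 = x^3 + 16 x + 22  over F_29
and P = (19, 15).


Compute successive multiples of P until we hit O:
  1P = (19, 15)
  2P = (0, 15)
  3P = (10, 14)
  4P = (24, 7)
  5P = (28, 11)
  6P = (18, 20)
  7P = (17, 4)
  8P = (16, 16)
  ... (continuing to 19P)
  19P = O

ord(P) = 19


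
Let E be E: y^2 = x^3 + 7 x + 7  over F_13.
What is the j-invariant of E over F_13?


Delta = -16(4 a^3 + 27 b^2) mod 13 = 1
-1728 * (4 a)^3 = -1728 * (4*7)^3 mod 13 = 8
j = 8 * 1^(-1) mod 13 = 8

j = 8 (mod 13)


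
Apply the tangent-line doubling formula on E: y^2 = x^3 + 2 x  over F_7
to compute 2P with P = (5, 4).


Doubling: s = (3 x1^2 + a) / (2 y1)
s = (3*5^2 + 2) / (2*4) mod 7 = 0
x3 = s^2 - 2 x1 mod 7 = 0^2 - 2*5 = 4
y3 = s (x1 - x3) - y1 mod 7 = 0 * (5 - 4) - 4 = 3

2P = (4, 3)


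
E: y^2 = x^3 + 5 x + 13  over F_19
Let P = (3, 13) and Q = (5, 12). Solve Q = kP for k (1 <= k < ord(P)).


Enumerate multiples of P until we hit Q = (5, 12):
  1P = (3, 13)
  2P = (18, 8)
  3P = (15, 10)
  4P = (7, 7)
  5P = (16, 16)
  6P = (5, 7)
  7P = (1, 0)
  8P = (5, 12)
Match found at i = 8.

k = 8


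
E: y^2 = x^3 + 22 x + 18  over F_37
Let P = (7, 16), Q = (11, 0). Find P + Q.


P != Q, so use the chord formula.
s = (y2 - y1) / (x2 - x1) = (21) / (4) mod 37 = 33
x3 = s^2 - x1 - x2 mod 37 = 33^2 - 7 - 11 = 35
y3 = s (x1 - x3) - y1 mod 37 = 33 * (7 - 35) - 16 = 22

P + Q = (35, 22)


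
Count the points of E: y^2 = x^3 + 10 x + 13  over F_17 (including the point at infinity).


For each x in F_17, count y with y^2 = x^3 + 10 x + 13 mod 17:
  x = 0: RHS = 13, y in [8, 9]  -> 2 point(s)
  x = 3: RHS = 2, y in [6, 11]  -> 2 point(s)
  x = 4: RHS = 15, y in [7, 10]  -> 2 point(s)
  x = 5: RHS = 1, y in [1, 16]  -> 2 point(s)
  x = 6: RHS = 0, y in [0]  -> 1 point(s)
  x = 7: RHS = 1, y in [1, 16]  -> 2 point(s)
  x = 9: RHS = 16, y in [4, 13]  -> 2 point(s)
  x = 10: RHS = 8, y in [5, 12]  -> 2 point(s)
  x = 11: RHS = 9, y in [3, 14]  -> 2 point(s)
  x = 12: RHS = 8, y in [5, 12]  -> 2 point(s)
  x = 15: RHS = 2, y in [6, 11]  -> 2 point(s)
  x = 16: RHS = 2, y in [6, 11]  -> 2 point(s)
Affine points: 23. Add the point at infinity: total = 24.

#E(F_17) = 24


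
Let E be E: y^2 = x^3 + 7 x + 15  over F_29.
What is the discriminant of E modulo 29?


4 a^3 + 27 b^2 = 4*7^3 + 27*15^2 = 1372 + 6075 = 7447
Delta = -16 * (7447) = -119152
Delta mod 29 = 9

Delta = 9 (mod 29)


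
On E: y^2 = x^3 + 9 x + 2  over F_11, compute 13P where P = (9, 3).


k = 13 = 1101_2 (binary, LSB first: 1011)
Double-and-add from P = (9, 3):
  bit 0 = 1: acc = O + (9, 3) = (9, 3)
  bit 1 = 0: acc unchanged = (9, 3)
  bit 2 = 1: acc = (9, 3) + (4, 6) = (1, 1)
  bit 3 = 1: acc = (1, 1) + (7, 10) = (8, 5)

13P = (8, 5)


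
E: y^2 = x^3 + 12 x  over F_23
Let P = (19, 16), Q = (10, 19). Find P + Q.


P != Q, so use the chord formula.
s = (y2 - y1) / (x2 - x1) = (3) / (14) mod 23 = 15
x3 = s^2 - x1 - x2 mod 23 = 15^2 - 19 - 10 = 12
y3 = s (x1 - x3) - y1 mod 23 = 15 * (19 - 12) - 16 = 20

P + Q = (12, 20)


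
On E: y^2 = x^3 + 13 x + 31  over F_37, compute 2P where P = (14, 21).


Doubling: s = (3 x1^2 + a) / (2 y1)
s = (3*14^2 + 13) / (2*21) mod 37 = 24
x3 = s^2 - 2 x1 mod 37 = 24^2 - 2*14 = 30
y3 = s (x1 - x3) - y1 mod 37 = 24 * (14 - 30) - 21 = 2

2P = (30, 2)


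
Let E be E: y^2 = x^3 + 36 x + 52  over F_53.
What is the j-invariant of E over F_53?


Delta = -16(4 a^3 + 27 b^2) mod 53 = 28
-1728 * (4 a)^3 = -1728 * (4*36)^3 mod 53 = 39
j = 39 * 28^(-1) mod 53 = 26

j = 26 (mod 53)


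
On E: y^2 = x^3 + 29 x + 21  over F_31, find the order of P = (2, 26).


Compute successive multiples of P until we hit O:
  1P = (2, 26)
  2P = (28, 0)
  3P = (2, 5)
  4P = O

ord(P) = 4


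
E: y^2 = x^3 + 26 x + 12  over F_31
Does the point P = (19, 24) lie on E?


Check whether y^2 = x^3 + 26 x + 12 (mod 31) for (x, y) = (19, 24).
LHS: y^2 = 24^2 mod 31 = 18
RHS: x^3 + 26 x + 12 = 19^3 + 26*19 + 12 mod 31 = 18
LHS = RHS

Yes, on the curve


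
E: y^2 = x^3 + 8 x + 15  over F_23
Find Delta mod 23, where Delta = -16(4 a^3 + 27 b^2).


4 a^3 + 27 b^2 = 4*8^3 + 27*15^2 = 2048 + 6075 = 8123
Delta = -16 * (8123) = -129968
Delta mod 23 = 5

Delta = 5 (mod 23)


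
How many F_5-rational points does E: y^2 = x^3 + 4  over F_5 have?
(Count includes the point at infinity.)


For each x in F_5, count y with y^2 = x^3 + 0 x + 4 mod 5:
  x = 0: RHS = 4, y in [2, 3]  -> 2 point(s)
  x = 1: RHS = 0, y in [0]  -> 1 point(s)
  x = 3: RHS = 1, y in [1, 4]  -> 2 point(s)
Affine points: 5. Add the point at infinity: total = 6.

#E(F_5) = 6


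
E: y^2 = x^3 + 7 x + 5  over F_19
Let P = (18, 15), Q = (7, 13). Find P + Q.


P != Q, so use the chord formula.
s = (y2 - y1) / (x2 - x1) = (17) / (8) mod 19 = 14
x3 = s^2 - x1 - x2 mod 19 = 14^2 - 18 - 7 = 0
y3 = s (x1 - x3) - y1 mod 19 = 14 * (18 - 0) - 15 = 9

P + Q = (0, 9)


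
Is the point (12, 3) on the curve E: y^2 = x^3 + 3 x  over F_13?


Check whether y^2 = x^3 + 3 x + 0 (mod 13) for (x, y) = (12, 3).
LHS: y^2 = 3^2 mod 13 = 9
RHS: x^3 + 3 x + 0 = 12^3 + 3*12 + 0 mod 13 = 9
LHS = RHS

Yes, on the curve


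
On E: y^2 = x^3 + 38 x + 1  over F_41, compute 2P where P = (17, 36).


Doubling: s = (3 x1^2 + a) / (2 y1)
s = (3*17^2 + 38) / (2*36) mod 41 = 12
x3 = s^2 - 2 x1 mod 41 = 12^2 - 2*17 = 28
y3 = s (x1 - x3) - y1 mod 41 = 12 * (17 - 28) - 36 = 37

2P = (28, 37)


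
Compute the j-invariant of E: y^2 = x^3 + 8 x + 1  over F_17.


Delta = -16(4 a^3 + 27 b^2) mod 17 = 1
-1728 * (4 a)^3 = -1728 * (4*8)^3 mod 17 = 3
j = 3 * 1^(-1) mod 17 = 3

j = 3 (mod 17)


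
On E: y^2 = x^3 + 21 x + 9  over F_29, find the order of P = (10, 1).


Compute successive multiples of P until we hit O:
  1P = (10, 1)
  2P = (10, 28)
  3P = O

ord(P) = 3


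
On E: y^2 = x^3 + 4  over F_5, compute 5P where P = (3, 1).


k = 5 = 101_2 (binary, LSB first: 101)
Double-and-add from P = (3, 1):
  bit 0 = 1: acc = O + (3, 1) = (3, 1)
  bit 1 = 0: acc unchanged = (3, 1)
  bit 2 = 1: acc = (3, 1) + (0, 3) = (3, 4)

5P = (3, 4)


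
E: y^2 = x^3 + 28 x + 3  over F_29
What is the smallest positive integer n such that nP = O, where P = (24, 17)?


Compute successive multiples of P until we hit O:
  1P = (24, 17)
  2P = (4, 18)
  3P = (25, 28)
  4P = (14, 6)
  5P = (7, 22)
  6P = (2, 26)
  7P = (23, 5)
  8P = (10, 6)
  ... (continuing to 25P)
  25P = O

ord(P) = 25


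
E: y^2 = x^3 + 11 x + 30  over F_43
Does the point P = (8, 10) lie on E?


Check whether y^2 = x^3 + 11 x + 30 (mod 43) for (x, y) = (8, 10).
LHS: y^2 = 10^2 mod 43 = 14
RHS: x^3 + 11 x + 30 = 8^3 + 11*8 + 30 mod 43 = 28
LHS != RHS

No, not on the curve


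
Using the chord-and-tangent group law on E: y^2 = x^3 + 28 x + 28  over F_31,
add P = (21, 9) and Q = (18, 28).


P != Q, so use the chord formula.
s = (y2 - y1) / (x2 - x1) = (19) / (28) mod 31 = 4
x3 = s^2 - x1 - x2 mod 31 = 4^2 - 21 - 18 = 8
y3 = s (x1 - x3) - y1 mod 31 = 4 * (21 - 8) - 9 = 12

P + Q = (8, 12)


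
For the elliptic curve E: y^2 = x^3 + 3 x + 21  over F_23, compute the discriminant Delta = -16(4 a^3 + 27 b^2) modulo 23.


4 a^3 + 27 b^2 = 4*3^3 + 27*21^2 = 108 + 11907 = 12015
Delta = -16 * (12015) = -192240
Delta mod 23 = 17

Delta = 17 (mod 23)


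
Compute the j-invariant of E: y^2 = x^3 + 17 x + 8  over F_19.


Delta = -16(4 a^3 + 27 b^2) mod 19 = 15
-1728 * (4 a)^3 = -1728 * (4*17)^3 mod 19 = 1
j = 1 * 15^(-1) mod 19 = 14

j = 14 (mod 19)


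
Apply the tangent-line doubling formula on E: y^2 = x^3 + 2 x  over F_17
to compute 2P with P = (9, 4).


Doubling: s = (3 x1^2 + a) / (2 y1)
s = (3*9^2 + 2) / (2*4) mod 17 = 3
x3 = s^2 - 2 x1 mod 17 = 3^2 - 2*9 = 8
y3 = s (x1 - x3) - y1 mod 17 = 3 * (9 - 8) - 4 = 16

2P = (8, 16)


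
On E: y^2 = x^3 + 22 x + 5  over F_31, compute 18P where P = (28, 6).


k = 18 = 10010_2 (binary, LSB first: 01001)
Double-and-add from P = (28, 6):
  bit 0 = 0: acc unchanged = O
  bit 1 = 1: acc = O + (16, 12) = (16, 12)
  bit 2 = 0: acc unchanged = (16, 12)
  bit 3 = 0: acc unchanged = (16, 12)
  bit 4 = 1: acc = (16, 12) + (21, 5) = (22, 15)

18P = (22, 15)


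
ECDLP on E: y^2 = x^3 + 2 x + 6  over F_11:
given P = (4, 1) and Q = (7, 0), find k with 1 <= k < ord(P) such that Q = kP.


Enumerate multiples of P until we hit Q = (7, 0):
  1P = (4, 1)
  2P = (1, 8)
  3P = (9, 7)
  4P = (10, 5)
  5P = (6, 5)
  6P = (5, 8)
  7P = (7, 0)
Match found at i = 7.

k = 7


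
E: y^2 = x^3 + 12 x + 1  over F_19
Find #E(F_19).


For each x in F_19, count y with y^2 = x^3 + 12 x + 1 mod 19:
  x = 0: RHS = 1, y in [1, 18]  -> 2 point(s)
  x = 3: RHS = 7, y in [8, 11]  -> 2 point(s)
  x = 6: RHS = 4, y in [2, 17]  -> 2 point(s)
  x = 8: RHS = 1, y in [1, 18]  -> 2 point(s)
  x = 10: RHS = 0, y in [0]  -> 1 point(s)
  x = 11: RHS = 1, y in [1, 18]  -> 2 point(s)
  x = 12: RHS = 11, y in [7, 12]  -> 2 point(s)
  x = 13: RHS = 17, y in [6, 13]  -> 2 point(s)
  x = 14: RHS = 6, y in [5, 14]  -> 2 point(s)
  x = 17: RHS = 7, y in [8, 11]  -> 2 point(s)
  x = 18: RHS = 7, y in [8, 11]  -> 2 point(s)
Affine points: 21. Add the point at infinity: total = 22.

#E(F_19) = 22


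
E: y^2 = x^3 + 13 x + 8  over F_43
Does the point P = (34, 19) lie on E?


Check whether y^2 = x^3 + 13 x + 8 (mod 43) for (x, y) = (34, 19).
LHS: y^2 = 19^2 mod 43 = 17
RHS: x^3 + 13 x + 8 = 34^3 + 13*34 + 8 mod 43 = 22
LHS != RHS

No, not on the curve


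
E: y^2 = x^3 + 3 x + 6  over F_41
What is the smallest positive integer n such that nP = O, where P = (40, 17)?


Compute successive multiples of P until we hit O:
  1P = (40, 17)
  2P = (27, 7)
  3P = (35, 31)
  4P = (5, 8)
  5P = (29, 28)
  6P = (14, 39)
  7P = (3, 40)
  8P = (8, 3)
  ... (continuing to 20P)
  20P = O

ord(P) = 20


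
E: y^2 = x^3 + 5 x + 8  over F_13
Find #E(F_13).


For each x in F_13, count y with y^2 = x^3 + 5 x + 8 mod 13:
  x = 1: RHS = 1, y in [1, 12]  -> 2 point(s)
  x = 2: RHS = 0, y in [0]  -> 1 point(s)
  x = 4: RHS = 1, y in [1, 12]  -> 2 point(s)
  x = 7: RHS = 9, y in [3, 10]  -> 2 point(s)
  x = 8: RHS = 1, y in [1, 12]  -> 2 point(s)
  x = 11: RHS = 3, y in [4, 9]  -> 2 point(s)
Affine points: 11. Add the point at infinity: total = 12.

#E(F_13) = 12


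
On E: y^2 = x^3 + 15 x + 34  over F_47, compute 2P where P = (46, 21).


Doubling: s = (3 x1^2 + a) / (2 y1)
s = (3*46^2 + 15) / (2*21) mod 47 = 34
x3 = s^2 - 2 x1 mod 47 = 34^2 - 2*46 = 30
y3 = s (x1 - x3) - y1 mod 47 = 34 * (46 - 30) - 21 = 6

2P = (30, 6)


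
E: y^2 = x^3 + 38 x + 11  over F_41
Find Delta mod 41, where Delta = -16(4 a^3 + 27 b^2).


4 a^3 + 27 b^2 = 4*38^3 + 27*11^2 = 219488 + 3267 = 222755
Delta = -16 * (222755) = -3564080
Delta mod 41 = 9

Delta = 9 (mod 41)


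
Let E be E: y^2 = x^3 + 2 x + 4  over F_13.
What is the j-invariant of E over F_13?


Delta = -16(4 a^3 + 27 b^2) mod 13 = 12
-1728 * (4 a)^3 = -1728 * (4*2)^3 mod 13 = 5
j = 5 * 12^(-1) mod 13 = 8

j = 8 (mod 13)


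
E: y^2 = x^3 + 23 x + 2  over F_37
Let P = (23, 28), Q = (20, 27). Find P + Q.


P != Q, so use the chord formula.
s = (y2 - y1) / (x2 - x1) = (36) / (34) mod 37 = 25
x3 = s^2 - x1 - x2 mod 37 = 25^2 - 23 - 20 = 27
y3 = s (x1 - x3) - y1 mod 37 = 25 * (23 - 27) - 28 = 20

P + Q = (27, 20)


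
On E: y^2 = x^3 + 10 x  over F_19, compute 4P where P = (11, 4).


k = 4 = 100_2 (binary, LSB first: 001)
Double-and-add from P = (11, 4):
  bit 0 = 0: acc unchanged = O
  bit 1 = 0: acc unchanged = O
  bit 2 = 1: acc = O + (1, 12) = (1, 12)

4P = (1, 12)


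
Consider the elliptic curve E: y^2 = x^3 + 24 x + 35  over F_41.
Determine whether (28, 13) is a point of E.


Check whether y^2 = x^3 + 24 x + 35 (mod 41) for (x, y) = (28, 13).
LHS: y^2 = 13^2 mod 41 = 5
RHS: x^3 + 24 x + 35 = 28^3 + 24*28 + 35 mod 41 = 27
LHS != RHS

No, not on the curve


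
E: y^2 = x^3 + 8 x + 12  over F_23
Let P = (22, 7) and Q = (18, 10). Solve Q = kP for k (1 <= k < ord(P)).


Enumerate multiples of P until we hit Q = (18, 10):
  1P = (22, 7)
  2P = (14, 19)
  3P = (18, 10)
Match found at i = 3.

k = 3


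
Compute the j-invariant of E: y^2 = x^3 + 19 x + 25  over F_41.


Delta = -16(4 a^3 + 27 b^2) mod 41 = 37
-1728 * (4 a)^3 = -1728 * (4*19)^3 mod 41 = 25
j = 25 * 37^(-1) mod 41 = 4

j = 4 (mod 41)


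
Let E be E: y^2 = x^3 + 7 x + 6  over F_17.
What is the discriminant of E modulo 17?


4 a^3 + 27 b^2 = 4*7^3 + 27*6^2 = 1372 + 972 = 2344
Delta = -16 * (2344) = -37504
Delta mod 17 = 15

Delta = 15 (mod 17)


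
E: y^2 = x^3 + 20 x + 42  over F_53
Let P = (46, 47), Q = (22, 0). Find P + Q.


P != Q, so use the chord formula.
s = (y2 - y1) / (x2 - x1) = (6) / (29) mod 53 = 13
x3 = s^2 - x1 - x2 mod 53 = 13^2 - 46 - 22 = 48
y3 = s (x1 - x3) - y1 mod 53 = 13 * (46 - 48) - 47 = 33

P + Q = (48, 33)


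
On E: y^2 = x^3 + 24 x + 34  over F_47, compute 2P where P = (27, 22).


Doubling: s = (3 x1^2 + a) / (2 y1)
s = (3*27^2 + 24) / (2*22) mod 47 = 15
x3 = s^2 - 2 x1 mod 47 = 15^2 - 2*27 = 30
y3 = s (x1 - x3) - y1 mod 47 = 15 * (27 - 30) - 22 = 27

2P = (30, 27)


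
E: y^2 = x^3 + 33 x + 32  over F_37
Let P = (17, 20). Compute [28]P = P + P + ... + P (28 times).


k = 28 = 11100_2 (binary, LSB first: 00111)
Double-and-add from P = (17, 20):
  bit 0 = 0: acc unchanged = O
  bit 1 = 0: acc unchanged = O
  bit 2 = 1: acc = O + (32, 36) = (32, 36)
  bit 3 = 1: acc = (32, 36) + (3, 26) = (29, 25)
  bit 4 = 1: acc = (29, 25) + (10, 20) = (24, 25)

28P = (24, 25)


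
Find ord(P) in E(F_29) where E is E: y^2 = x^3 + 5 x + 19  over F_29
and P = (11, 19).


Compute successive multiples of P until we hit O:
  1P = (11, 19)
  2P = (8, 7)
  3P = (26, 8)
  4P = (12, 3)
  5P = (1, 24)
  6P = (10, 24)
  7P = (4, 4)
  8P = (18, 24)
  ... (continuing to 19P)
  19P = O

ord(P) = 19


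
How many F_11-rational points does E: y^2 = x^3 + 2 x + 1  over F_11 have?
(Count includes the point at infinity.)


For each x in F_11, count y with y^2 = x^3 + 2 x + 1 mod 11:
  x = 0: RHS = 1, y in [1, 10]  -> 2 point(s)
  x = 1: RHS = 4, y in [2, 9]  -> 2 point(s)
  x = 3: RHS = 1, y in [1, 10]  -> 2 point(s)
  x = 5: RHS = 4, y in [2, 9]  -> 2 point(s)
  x = 6: RHS = 9, y in [3, 8]  -> 2 point(s)
  x = 8: RHS = 1, y in [1, 10]  -> 2 point(s)
  x = 9: RHS = 0, y in [0]  -> 1 point(s)
  x = 10: RHS = 9, y in [3, 8]  -> 2 point(s)
Affine points: 15. Add the point at infinity: total = 16.

#E(F_11) = 16


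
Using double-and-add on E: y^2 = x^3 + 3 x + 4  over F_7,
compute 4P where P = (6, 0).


k = 4 = 100_2 (binary, LSB first: 001)
Double-and-add from P = (6, 0):
  bit 0 = 0: acc unchanged = O
  bit 1 = 0: acc unchanged = O
  bit 2 = 1: acc = O + O = O

4P = O


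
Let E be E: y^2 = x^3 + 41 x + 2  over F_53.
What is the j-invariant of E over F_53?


Delta = -16(4 a^3 + 27 b^2) mod 53 = 2
-1728 * (4 a)^3 = -1728 * (4*41)^3 mod 53 = 28
j = 28 * 2^(-1) mod 53 = 14

j = 14 (mod 53)


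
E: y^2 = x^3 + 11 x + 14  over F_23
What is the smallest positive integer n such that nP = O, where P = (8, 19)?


Compute successive multiples of P until we hit O:
  1P = (8, 19)
  2P = (13, 13)
  3P = (20, 0)
  4P = (13, 10)
  5P = (8, 4)
  6P = O

ord(P) = 6


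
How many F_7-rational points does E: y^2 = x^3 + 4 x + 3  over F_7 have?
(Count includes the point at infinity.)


For each x in F_7, count y with y^2 = x^3 + 4 x + 3 mod 7:
  x = 1: RHS = 1, y in [1, 6]  -> 2 point(s)
  x = 3: RHS = 0, y in [0]  -> 1 point(s)
  x = 5: RHS = 1, y in [1, 6]  -> 2 point(s)
Affine points: 5. Add the point at infinity: total = 6.

#E(F_7) = 6


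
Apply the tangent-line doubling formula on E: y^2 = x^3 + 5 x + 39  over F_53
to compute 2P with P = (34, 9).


Doubling: s = (3 x1^2 + a) / (2 y1)
s = (3*34^2 + 5) / (2*9) mod 53 = 31
x3 = s^2 - 2 x1 mod 53 = 31^2 - 2*34 = 45
y3 = s (x1 - x3) - y1 mod 53 = 31 * (34 - 45) - 9 = 21

2P = (45, 21)


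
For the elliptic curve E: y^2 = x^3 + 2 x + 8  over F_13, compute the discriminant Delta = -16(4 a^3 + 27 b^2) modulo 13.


4 a^3 + 27 b^2 = 4*2^3 + 27*8^2 = 32 + 1728 = 1760
Delta = -16 * (1760) = -28160
Delta mod 13 = 11

Delta = 11 (mod 13)


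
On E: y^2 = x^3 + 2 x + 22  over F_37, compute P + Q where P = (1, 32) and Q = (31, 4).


P != Q, so use the chord formula.
s = (y2 - y1) / (x2 - x1) = (9) / (30) mod 37 = 4
x3 = s^2 - x1 - x2 mod 37 = 4^2 - 1 - 31 = 21
y3 = s (x1 - x3) - y1 mod 37 = 4 * (1 - 21) - 32 = 36

P + Q = (21, 36)


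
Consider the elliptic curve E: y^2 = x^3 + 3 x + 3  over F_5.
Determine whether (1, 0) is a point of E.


Check whether y^2 = x^3 + 3 x + 3 (mod 5) for (x, y) = (1, 0).
LHS: y^2 = 0^2 mod 5 = 0
RHS: x^3 + 3 x + 3 = 1^3 + 3*1 + 3 mod 5 = 2
LHS != RHS

No, not on the curve


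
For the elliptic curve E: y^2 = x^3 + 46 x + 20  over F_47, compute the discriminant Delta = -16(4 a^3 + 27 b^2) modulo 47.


4 a^3 + 27 b^2 = 4*46^3 + 27*20^2 = 389344 + 10800 = 400144
Delta = -16 * (400144) = -6402304
Delta mod 47 = 36

Delta = 36 (mod 47)


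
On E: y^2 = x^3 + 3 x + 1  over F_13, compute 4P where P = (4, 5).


k = 4 = 100_2 (binary, LSB first: 001)
Double-and-add from P = (4, 5):
  bit 0 = 0: acc unchanged = O
  bit 1 = 0: acc unchanged = O
  bit 2 = 1: acc = O + (10, 2) = (10, 2)

4P = (10, 2)


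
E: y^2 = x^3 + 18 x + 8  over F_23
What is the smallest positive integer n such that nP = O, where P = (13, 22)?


Compute successive multiples of P until we hit O:
  1P = (13, 22)
  2P = (1, 2)
  3P = (22, 9)
  4P = (4, 11)
  5P = (18, 0)
  6P = (4, 12)
  7P = (22, 14)
  8P = (1, 21)
  ... (continuing to 10P)
  10P = O

ord(P) = 10


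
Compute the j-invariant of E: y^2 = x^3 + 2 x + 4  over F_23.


Delta = -16(4 a^3 + 27 b^2) mod 23 = 5
-1728 * (4 a)^3 = -1728 * (4*2)^3 mod 23 = 5
j = 5 * 5^(-1) mod 23 = 1

j = 1 (mod 23)


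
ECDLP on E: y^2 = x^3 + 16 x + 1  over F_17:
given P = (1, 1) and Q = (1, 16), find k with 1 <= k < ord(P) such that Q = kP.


Enumerate multiples of P until we hit Q = (1, 16):
  1P = (1, 1)
  2P = (16, 1)
  3P = (0, 16)
  4P = (3, 12)
  5P = (5, 11)
  6P = (13, 3)
  7P = (12, 0)
  8P = (13, 14)
  9P = (5, 6)
  10P = (3, 5)
  11P = (0, 1)
  12P = (16, 16)
  13P = (1, 16)
Match found at i = 13.

k = 13


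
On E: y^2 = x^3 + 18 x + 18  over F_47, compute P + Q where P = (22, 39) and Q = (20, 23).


P != Q, so use the chord formula.
s = (y2 - y1) / (x2 - x1) = (31) / (45) mod 47 = 8
x3 = s^2 - x1 - x2 mod 47 = 8^2 - 22 - 20 = 22
y3 = s (x1 - x3) - y1 mod 47 = 8 * (22 - 22) - 39 = 8

P + Q = (22, 8)


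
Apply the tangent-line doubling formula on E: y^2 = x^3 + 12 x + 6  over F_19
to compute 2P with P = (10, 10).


Doubling: s = (3 x1^2 + a) / (2 y1)
s = (3*10^2 + 12) / (2*10) mod 19 = 8
x3 = s^2 - 2 x1 mod 19 = 8^2 - 2*10 = 6
y3 = s (x1 - x3) - y1 mod 19 = 8 * (10 - 6) - 10 = 3

2P = (6, 3)


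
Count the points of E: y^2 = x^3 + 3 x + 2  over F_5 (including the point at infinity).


For each x in F_5, count y with y^2 = x^3 + 3 x + 2 mod 5:
  x = 1: RHS = 1, y in [1, 4]  -> 2 point(s)
  x = 2: RHS = 1, y in [1, 4]  -> 2 point(s)
Affine points: 4. Add the point at infinity: total = 5.

#E(F_5) = 5


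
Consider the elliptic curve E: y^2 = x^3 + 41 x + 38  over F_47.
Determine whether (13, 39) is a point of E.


Check whether y^2 = x^3 + 41 x + 38 (mod 47) for (x, y) = (13, 39).
LHS: y^2 = 39^2 mod 47 = 17
RHS: x^3 + 41 x + 38 = 13^3 + 41*13 + 38 mod 47 = 42
LHS != RHS

No, not on the curve


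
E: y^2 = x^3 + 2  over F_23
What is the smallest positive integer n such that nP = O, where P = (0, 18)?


Compute successive multiples of P until we hit O:
  1P = (0, 18)
  2P = (0, 5)
  3P = O

ord(P) = 3


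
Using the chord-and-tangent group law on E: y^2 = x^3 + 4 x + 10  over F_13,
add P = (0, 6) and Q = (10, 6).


P != Q, so use the chord formula.
s = (y2 - y1) / (x2 - x1) = (0) / (10) mod 13 = 0
x3 = s^2 - x1 - x2 mod 13 = 0^2 - 0 - 10 = 3
y3 = s (x1 - x3) - y1 mod 13 = 0 * (0 - 3) - 6 = 7

P + Q = (3, 7)


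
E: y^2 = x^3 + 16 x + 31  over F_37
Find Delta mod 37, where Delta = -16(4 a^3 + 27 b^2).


4 a^3 + 27 b^2 = 4*16^3 + 27*31^2 = 16384 + 25947 = 42331
Delta = -16 * (42331) = -677296
Delta mod 37 = 26

Delta = 26 (mod 37)


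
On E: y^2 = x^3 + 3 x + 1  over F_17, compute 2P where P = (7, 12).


Doubling: s = (3 x1^2 + a) / (2 y1)
s = (3*7^2 + 3) / (2*12) mod 17 = 2
x3 = s^2 - 2 x1 mod 17 = 2^2 - 2*7 = 7
y3 = s (x1 - x3) - y1 mod 17 = 2 * (7 - 7) - 12 = 5

2P = (7, 5)


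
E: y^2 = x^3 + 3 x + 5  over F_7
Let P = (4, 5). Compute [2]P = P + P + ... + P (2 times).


k = 2 = 10_2 (binary, LSB first: 01)
Double-and-add from P = (4, 5):
  bit 0 = 0: acc unchanged = O
  bit 1 = 1: acc = O + (1, 4) = (1, 4)

2P = (1, 4)


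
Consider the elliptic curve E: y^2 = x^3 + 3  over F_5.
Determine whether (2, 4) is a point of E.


Check whether y^2 = x^3 + 0 x + 3 (mod 5) for (x, y) = (2, 4).
LHS: y^2 = 4^2 mod 5 = 1
RHS: x^3 + 0 x + 3 = 2^3 + 0*2 + 3 mod 5 = 1
LHS = RHS

Yes, on the curve


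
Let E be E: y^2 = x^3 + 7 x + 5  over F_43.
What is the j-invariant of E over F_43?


Delta = -16(4 a^3 + 27 b^2) mod 43 = 14
-1728 * (4 a)^3 = -1728 * (4*7)^3 mod 43 = 39
j = 39 * 14^(-1) mod 43 = 12

j = 12 (mod 43)


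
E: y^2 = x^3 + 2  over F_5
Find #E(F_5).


For each x in F_5, count y with y^2 = x^3 + 0 x + 2 mod 5:
  x = 2: RHS = 0, y in [0]  -> 1 point(s)
  x = 3: RHS = 4, y in [2, 3]  -> 2 point(s)
  x = 4: RHS = 1, y in [1, 4]  -> 2 point(s)
Affine points: 5. Add the point at infinity: total = 6.

#E(F_5) = 6


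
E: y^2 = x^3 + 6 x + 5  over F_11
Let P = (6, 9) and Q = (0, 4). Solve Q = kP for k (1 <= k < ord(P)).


Enumerate multiples of P until we hit Q = (0, 4):
  1P = (6, 9)
  2P = (0, 7)
  3P = (10, 8)
  4P = (4, 7)
  5P = (2, 6)
  6P = (7, 4)
  7P = (1, 10)
  8P = (8, 9)
  9P = (8, 2)
  10P = (1, 1)
  11P = (7, 7)
  12P = (2, 5)
  13P = (4, 4)
  14P = (10, 3)
  15P = (0, 4)
Match found at i = 15.

k = 15


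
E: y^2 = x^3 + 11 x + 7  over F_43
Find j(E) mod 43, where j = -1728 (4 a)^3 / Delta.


Delta = -16(4 a^3 + 27 b^2) mod 43 = 30
-1728 * (4 a)^3 = -1728 * (4*11)^3 mod 43 = 35
j = 35 * 30^(-1) mod 43 = 37

j = 37 (mod 43)


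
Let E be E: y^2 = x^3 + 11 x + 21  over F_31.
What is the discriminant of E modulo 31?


4 a^3 + 27 b^2 = 4*11^3 + 27*21^2 = 5324 + 11907 = 17231
Delta = -16 * (17231) = -275696
Delta mod 31 = 18

Delta = 18 (mod 31)


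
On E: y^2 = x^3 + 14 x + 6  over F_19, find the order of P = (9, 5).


Compute successive multiples of P until we hit O:
  1P = (9, 5)
  2P = (2, 2)
  3P = (14, 1)
  4P = (5, 7)
  5P = (10, 5)
  6P = (0, 14)
  7P = (11, 16)
  8P = (15, 0)
  ... (continuing to 16P)
  16P = O

ord(P) = 16


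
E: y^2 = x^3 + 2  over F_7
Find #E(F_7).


For each x in F_7, count y with y^2 = x^3 + 0 x + 2 mod 7:
  x = 0: RHS = 2, y in [3, 4]  -> 2 point(s)
  x = 3: RHS = 1, y in [1, 6]  -> 2 point(s)
  x = 5: RHS = 1, y in [1, 6]  -> 2 point(s)
  x = 6: RHS = 1, y in [1, 6]  -> 2 point(s)
Affine points: 8. Add the point at infinity: total = 9.

#E(F_7) = 9


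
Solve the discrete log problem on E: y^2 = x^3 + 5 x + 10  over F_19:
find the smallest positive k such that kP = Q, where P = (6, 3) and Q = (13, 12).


Enumerate multiples of P until we hit Q = (13, 12):
  1P = (6, 3)
  2P = (16, 5)
  3P = (13, 7)
  4P = (17, 7)
  5P = (1, 4)
  6P = (9, 9)
  7P = (8, 12)
  8P = (11, 3)
  9P = (2, 16)
  10P = (18, 17)
  11P = (18, 2)
  12P = (2, 3)
  13P = (11, 16)
  14P = (8, 7)
  15P = (9, 10)
  16P = (1, 15)
  17P = (17, 12)
  18P = (13, 12)
Match found at i = 18.

k = 18


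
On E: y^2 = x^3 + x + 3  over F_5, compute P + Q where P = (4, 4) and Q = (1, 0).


P != Q, so use the chord formula.
s = (y2 - y1) / (x2 - x1) = (1) / (2) mod 5 = 3
x3 = s^2 - x1 - x2 mod 5 = 3^2 - 4 - 1 = 4
y3 = s (x1 - x3) - y1 mod 5 = 3 * (4 - 4) - 4 = 1

P + Q = (4, 1)


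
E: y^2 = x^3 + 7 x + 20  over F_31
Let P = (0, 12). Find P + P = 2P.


Doubling: s = (3 x1^2 + a) / (2 y1)
s = (3*0^2 + 7) / (2*12) mod 31 = 30
x3 = s^2 - 2 x1 mod 31 = 30^2 - 2*0 = 1
y3 = s (x1 - x3) - y1 mod 31 = 30 * (0 - 1) - 12 = 20

2P = (1, 20)


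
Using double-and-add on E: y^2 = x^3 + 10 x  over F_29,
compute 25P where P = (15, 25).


k = 25 = 11001_2 (binary, LSB first: 10011)
Double-and-add from P = (15, 25):
  bit 0 = 1: acc = O + (15, 25) = (15, 25)
  bit 1 = 0: acc unchanged = (15, 25)
  bit 2 = 0: acc unchanged = (15, 25)
  bit 3 = 1: acc = (15, 25) + (5, 1) = (2, 12)
  bit 4 = 1: acc = (2, 12) + (20, 14) = (2, 17)

25P = (2, 17)


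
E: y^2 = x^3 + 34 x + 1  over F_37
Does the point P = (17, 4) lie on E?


Check whether y^2 = x^3 + 34 x + 1 (mod 37) for (x, y) = (17, 4).
LHS: y^2 = 4^2 mod 37 = 16
RHS: x^3 + 34 x + 1 = 17^3 + 34*17 + 1 mod 37 = 16
LHS = RHS

Yes, on the curve


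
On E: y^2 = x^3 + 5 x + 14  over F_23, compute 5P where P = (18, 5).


k = 5 = 101_2 (binary, LSB first: 101)
Double-and-add from P = (18, 5):
  bit 0 = 1: acc = O + (18, 5) = (18, 5)
  bit 1 = 0: acc unchanged = (18, 5)
  bit 2 = 1: acc = (18, 5) + (2, 20) = (9, 11)

5P = (9, 11)


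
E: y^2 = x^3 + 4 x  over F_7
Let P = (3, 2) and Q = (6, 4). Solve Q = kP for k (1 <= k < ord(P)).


Enumerate multiples of P until we hit Q = (6, 4):
  1P = (3, 2)
  2P = (2, 4)
  3P = (6, 4)
Match found at i = 3.

k = 3


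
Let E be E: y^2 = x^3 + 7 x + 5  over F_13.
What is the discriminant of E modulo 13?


4 a^3 + 27 b^2 = 4*7^3 + 27*5^2 = 1372 + 675 = 2047
Delta = -16 * (2047) = -32752
Delta mod 13 = 8

Delta = 8 (mod 13)


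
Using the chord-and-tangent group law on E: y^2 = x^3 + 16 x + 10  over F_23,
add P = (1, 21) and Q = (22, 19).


P != Q, so use the chord formula.
s = (y2 - y1) / (x2 - x1) = (21) / (21) mod 23 = 1
x3 = s^2 - x1 - x2 mod 23 = 1^2 - 1 - 22 = 1
y3 = s (x1 - x3) - y1 mod 23 = 1 * (1 - 1) - 21 = 2

P + Q = (1, 2)


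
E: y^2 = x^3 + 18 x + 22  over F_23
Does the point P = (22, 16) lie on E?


Check whether y^2 = x^3 + 18 x + 22 (mod 23) for (x, y) = (22, 16).
LHS: y^2 = 16^2 mod 23 = 3
RHS: x^3 + 18 x + 22 = 22^3 + 18*22 + 22 mod 23 = 3
LHS = RHS

Yes, on the curve


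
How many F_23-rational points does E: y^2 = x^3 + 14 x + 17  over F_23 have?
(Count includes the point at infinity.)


For each x in F_23, count y with y^2 = x^3 + 14 x + 17 mod 23:
  x = 1: RHS = 9, y in [3, 20]  -> 2 point(s)
  x = 6: RHS = 18, y in [8, 15]  -> 2 point(s)
  x = 12: RHS = 4, y in [2, 21]  -> 2 point(s)
  x = 13: RHS = 4, y in [2, 21]  -> 2 point(s)
  x = 14: RHS = 13, y in [6, 17]  -> 2 point(s)
  x = 16: RHS = 13, y in [6, 17]  -> 2 point(s)
  x = 17: RHS = 16, y in [4, 19]  -> 2 point(s)
  x = 18: RHS = 6, y in [11, 12]  -> 2 point(s)
  x = 19: RHS = 12, y in [9, 14]  -> 2 point(s)
  x = 21: RHS = 4, y in [2, 21]  -> 2 point(s)
  x = 22: RHS = 2, y in [5, 18]  -> 2 point(s)
Affine points: 22. Add the point at infinity: total = 23.

#E(F_23) = 23


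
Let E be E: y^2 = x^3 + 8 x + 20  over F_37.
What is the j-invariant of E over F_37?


Delta = -16(4 a^3 + 27 b^2) mod 37 = 4
-1728 * (4 a)^3 = -1728 * (4*8)^3 mod 37 = 31
j = 31 * 4^(-1) mod 37 = 17

j = 17 (mod 37)


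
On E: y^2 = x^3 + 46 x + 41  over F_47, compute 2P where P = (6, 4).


Doubling: s = (3 x1^2 + a) / (2 y1)
s = (3*6^2 + 46) / (2*4) mod 47 = 31
x3 = s^2 - 2 x1 mod 47 = 31^2 - 2*6 = 9
y3 = s (x1 - x3) - y1 mod 47 = 31 * (6 - 9) - 4 = 44

2P = (9, 44)


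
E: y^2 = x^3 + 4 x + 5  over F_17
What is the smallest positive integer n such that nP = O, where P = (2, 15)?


Compute successive multiples of P until we hit O:
  1P = (2, 15)
  2P = (12, 8)
  3P = (4, 0)
  4P = (12, 9)
  5P = (2, 2)
  6P = O

ord(P) = 6


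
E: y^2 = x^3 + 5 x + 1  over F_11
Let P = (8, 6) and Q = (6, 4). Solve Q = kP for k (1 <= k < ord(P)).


Enumerate multiples of P until we hit Q = (6, 4):
  1P = (8, 6)
  2P = (7, 4)
  3P = (0, 10)
  4P = (6, 4)
Match found at i = 4.

k = 4


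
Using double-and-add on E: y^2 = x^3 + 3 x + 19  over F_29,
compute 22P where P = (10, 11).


k = 22 = 10110_2 (binary, LSB first: 01101)
Double-and-add from P = (10, 11):
  bit 0 = 0: acc unchanged = O
  bit 1 = 1: acc = O + (16, 25) = (16, 25)
  bit 2 = 1: acc = (16, 25) + (21, 11) = (1, 20)
  bit 3 = 0: acc unchanged = (1, 20)
  bit 4 = 1: acc = (1, 20) + (13, 15) = (19, 2)

22P = (19, 2)


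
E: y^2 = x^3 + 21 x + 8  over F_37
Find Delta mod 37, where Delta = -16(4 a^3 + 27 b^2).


4 a^3 + 27 b^2 = 4*21^3 + 27*8^2 = 37044 + 1728 = 38772
Delta = -16 * (38772) = -620352
Delta mod 37 = 27

Delta = 27 (mod 37)


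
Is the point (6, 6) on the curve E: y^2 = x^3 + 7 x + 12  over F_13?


Check whether y^2 = x^3 + 7 x + 12 (mod 13) for (x, y) = (6, 6).
LHS: y^2 = 6^2 mod 13 = 10
RHS: x^3 + 7 x + 12 = 6^3 + 7*6 + 12 mod 13 = 10
LHS = RHS

Yes, on the curve


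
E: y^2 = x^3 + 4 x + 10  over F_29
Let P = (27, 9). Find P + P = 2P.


Doubling: s = (3 x1^2 + a) / (2 y1)
s = (3*27^2 + 4) / (2*9) mod 29 = 17
x3 = s^2 - 2 x1 mod 29 = 17^2 - 2*27 = 3
y3 = s (x1 - x3) - y1 mod 29 = 17 * (27 - 3) - 9 = 22

2P = (3, 22)


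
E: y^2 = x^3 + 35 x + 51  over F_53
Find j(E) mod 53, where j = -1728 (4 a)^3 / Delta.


Delta = -16(4 a^3 + 27 b^2) mod 53 = 43
-1728 * (4 a)^3 = -1728 * (4*35)^3 mod 53 = 15
j = 15 * 43^(-1) mod 53 = 25

j = 25 (mod 53)


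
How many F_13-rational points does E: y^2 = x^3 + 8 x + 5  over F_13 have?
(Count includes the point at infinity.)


For each x in F_13, count y with y^2 = x^3 + 8 x + 5 mod 13:
  x = 1: RHS = 1, y in [1, 12]  -> 2 point(s)
  x = 2: RHS = 3, y in [4, 9]  -> 2 point(s)
  x = 3: RHS = 4, y in [2, 11]  -> 2 point(s)
  x = 4: RHS = 10, y in [6, 7]  -> 2 point(s)
  x = 5: RHS = 1, y in [1, 12]  -> 2 point(s)
  x = 6: RHS = 9, y in [3, 10]  -> 2 point(s)
  x = 7: RHS = 1, y in [1, 12]  -> 2 point(s)
  x = 8: RHS = 9, y in [3, 10]  -> 2 point(s)
  x = 9: RHS = 0, y in [0]  -> 1 point(s)
  x = 12: RHS = 9, y in [3, 10]  -> 2 point(s)
Affine points: 19. Add the point at infinity: total = 20.

#E(F_13) = 20


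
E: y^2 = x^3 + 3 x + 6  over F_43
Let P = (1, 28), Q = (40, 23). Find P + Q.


P != Q, so use the chord formula.
s = (y2 - y1) / (x2 - x1) = (38) / (39) mod 43 = 12
x3 = s^2 - x1 - x2 mod 43 = 12^2 - 1 - 40 = 17
y3 = s (x1 - x3) - y1 mod 43 = 12 * (1 - 17) - 28 = 38

P + Q = (17, 38)


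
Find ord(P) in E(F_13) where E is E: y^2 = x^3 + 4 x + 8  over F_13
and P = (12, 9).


Compute successive multiples of P until we hit O:
  1P = (12, 9)
  2P = (5, 6)
  3P = (6, 1)
  4P = (4, 6)
  5P = (1, 0)
  6P = (4, 7)
  7P = (6, 12)
  8P = (5, 7)
  ... (continuing to 10P)
  10P = O

ord(P) = 10


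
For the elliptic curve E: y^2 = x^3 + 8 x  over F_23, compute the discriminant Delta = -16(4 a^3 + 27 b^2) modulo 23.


4 a^3 + 27 b^2 = 4*8^3 + 27*0^2 = 2048 + 0 = 2048
Delta = -16 * (2048) = -32768
Delta mod 23 = 7

Delta = 7 (mod 23)


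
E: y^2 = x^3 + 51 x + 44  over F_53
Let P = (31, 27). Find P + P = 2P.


Doubling: s = (3 x1^2 + a) / (2 y1)
s = (3*31^2 + 51) / (2*27) mod 53 = 19
x3 = s^2 - 2 x1 mod 53 = 19^2 - 2*31 = 34
y3 = s (x1 - x3) - y1 mod 53 = 19 * (31 - 34) - 27 = 22

2P = (34, 22)


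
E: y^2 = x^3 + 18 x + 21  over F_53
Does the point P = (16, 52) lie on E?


Check whether y^2 = x^3 + 18 x + 21 (mod 53) for (x, y) = (16, 52).
LHS: y^2 = 52^2 mod 53 = 1
RHS: x^3 + 18 x + 21 = 16^3 + 18*16 + 21 mod 53 = 6
LHS != RHS

No, not on the curve


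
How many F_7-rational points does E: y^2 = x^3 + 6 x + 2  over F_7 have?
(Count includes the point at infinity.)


For each x in F_7, count y with y^2 = x^3 + 6 x + 2 mod 7:
  x = 0: RHS = 2, y in [3, 4]  -> 2 point(s)
  x = 1: RHS = 2, y in [3, 4]  -> 2 point(s)
  x = 2: RHS = 1, y in [1, 6]  -> 2 point(s)
  x = 6: RHS = 2, y in [3, 4]  -> 2 point(s)
Affine points: 8. Add the point at infinity: total = 9.

#E(F_7) = 9


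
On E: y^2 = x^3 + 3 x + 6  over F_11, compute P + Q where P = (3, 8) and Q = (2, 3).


P != Q, so use the chord formula.
s = (y2 - y1) / (x2 - x1) = (6) / (10) mod 11 = 5
x3 = s^2 - x1 - x2 mod 11 = 5^2 - 3 - 2 = 9
y3 = s (x1 - x3) - y1 mod 11 = 5 * (3 - 9) - 8 = 6

P + Q = (9, 6)


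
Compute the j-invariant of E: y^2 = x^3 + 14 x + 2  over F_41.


Delta = -16(4 a^3 + 27 b^2) mod 41 = 22
-1728 * (4 a)^3 = -1728 * (4*14)^3 mod 41 = 4
j = 4 * 22^(-1) mod 41 = 30

j = 30 (mod 41)


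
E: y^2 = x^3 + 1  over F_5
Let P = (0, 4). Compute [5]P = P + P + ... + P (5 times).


k = 5 = 101_2 (binary, LSB first: 101)
Double-and-add from P = (0, 4):
  bit 0 = 1: acc = O + (0, 4) = (0, 4)
  bit 1 = 0: acc unchanged = (0, 4)
  bit 2 = 1: acc = (0, 4) + (0, 4) = (0, 1)

5P = (0, 1)


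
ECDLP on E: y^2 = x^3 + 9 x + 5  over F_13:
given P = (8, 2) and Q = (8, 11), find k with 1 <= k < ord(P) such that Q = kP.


Enumerate multiples of P until we hit Q = (8, 11):
  1P = (8, 2)
  2P = (9, 3)
  3P = (10, 9)
  4P = (4, 12)
  5P = (4, 1)
  6P = (10, 4)
  7P = (9, 10)
  8P = (8, 11)
Match found at i = 8.

k = 8


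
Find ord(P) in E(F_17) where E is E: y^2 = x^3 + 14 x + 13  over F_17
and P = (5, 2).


Compute successive multiples of P until we hit O:
  1P = (5, 2)
  2P = (8, 12)
  3P = (0, 9)
  4P = (16, 10)
  5P = (11, 6)
  6P = (9, 1)
  7P = (2, 10)
  8P = (2, 7)
  ... (continuing to 15P)
  15P = O

ord(P) = 15


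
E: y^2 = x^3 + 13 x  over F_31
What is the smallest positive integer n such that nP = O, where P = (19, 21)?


Compute successive multiples of P until we hit O:
  1P = (19, 21)
  2P = (25, 4)
  3P = (20, 18)
  4P = (1, 18)
  5P = (5, 2)
  6P = (9, 28)
  7P = (10, 13)
  8P = (7, 0)
  ... (continuing to 16P)
  16P = O

ord(P) = 16


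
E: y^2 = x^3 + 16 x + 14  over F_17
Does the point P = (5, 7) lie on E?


Check whether y^2 = x^3 + 16 x + 14 (mod 17) for (x, y) = (5, 7).
LHS: y^2 = 7^2 mod 17 = 15
RHS: x^3 + 16 x + 14 = 5^3 + 16*5 + 14 mod 17 = 15
LHS = RHS

Yes, on the curve


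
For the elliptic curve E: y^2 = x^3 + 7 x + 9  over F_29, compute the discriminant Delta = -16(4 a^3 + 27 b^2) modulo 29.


4 a^3 + 27 b^2 = 4*7^3 + 27*9^2 = 1372 + 2187 = 3559
Delta = -16 * (3559) = -56944
Delta mod 29 = 12

Delta = 12 (mod 29)


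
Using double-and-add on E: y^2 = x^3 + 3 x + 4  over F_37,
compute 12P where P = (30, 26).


k = 12 = 1100_2 (binary, LSB first: 0011)
Double-and-add from P = (30, 26):
  bit 0 = 0: acc unchanged = O
  bit 1 = 0: acc unchanged = O
  bit 2 = 1: acc = O + (32, 7) = (32, 7)
  bit 3 = 1: acc = (32, 7) + (35, 8) = (3, 15)

12P = (3, 15)


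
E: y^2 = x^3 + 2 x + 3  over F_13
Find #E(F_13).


For each x in F_13, count y with y^2 = x^3 + 2 x + 3 mod 13:
  x = 0: RHS = 3, y in [4, 9]  -> 2 point(s)
  x = 3: RHS = 10, y in [6, 7]  -> 2 point(s)
  x = 4: RHS = 10, y in [6, 7]  -> 2 point(s)
  x = 6: RHS = 10, y in [6, 7]  -> 2 point(s)
  x = 7: RHS = 9, y in [3, 10]  -> 2 point(s)
  x = 9: RHS = 9, y in [3, 10]  -> 2 point(s)
  x = 10: RHS = 9, y in [3, 10]  -> 2 point(s)
  x = 11: RHS = 4, y in [2, 11]  -> 2 point(s)
  x = 12: RHS = 0, y in [0]  -> 1 point(s)
Affine points: 17. Add the point at infinity: total = 18.

#E(F_13) = 18


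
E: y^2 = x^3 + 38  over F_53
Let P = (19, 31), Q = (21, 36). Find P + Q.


P != Q, so use the chord formula.
s = (y2 - y1) / (x2 - x1) = (5) / (2) mod 53 = 29
x3 = s^2 - x1 - x2 mod 53 = 29^2 - 19 - 21 = 6
y3 = s (x1 - x3) - y1 mod 53 = 29 * (19 - 6) - 31 = 28

P + Q = (6, 28)


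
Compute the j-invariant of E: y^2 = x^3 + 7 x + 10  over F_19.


Delta = -16(4 a^3 + 27 b^2) mod 19 = 18
-1728 * (4 a)^3 = -1728 * (4*7)^3 mod 19 = 7
j = 7 * 18^(-1) mod 19 = 12

j = 12 (mod 19)


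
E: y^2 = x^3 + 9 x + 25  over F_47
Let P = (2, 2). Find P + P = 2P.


Doubling: s = (3 x1^2 + a) / (2 y1)
s = (3*2^2 + 9) / (2*2) mod 47 = 17
x3 = s^2 - 2 x1 mod 47 = 17^2 - 2*2 = 3
y3 = s (x1 - x3) - y1 mod 47 = 17 * (2 - 3) - 2 = 28

2P = (3, 28)


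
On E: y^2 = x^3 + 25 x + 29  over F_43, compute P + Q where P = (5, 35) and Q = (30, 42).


P != Q, so use the chord formula.
s = (y2 - y1) / (x2 - x1) = (7) / (25) mod 43 = 2
x3 = s^2 - x1 - x2 mod 43 = 2^2 - 5 - 30 = 12
y3 = s (x1 - x3) - y1 mod 43 = 2 * (5 - 12) - 35 = 37

P + Q = (12, 37)


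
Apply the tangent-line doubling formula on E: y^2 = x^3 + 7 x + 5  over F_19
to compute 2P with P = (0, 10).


Doubling: s = (3 x1^2 + a) / (2 y1)
s = (3*0^2 + 7) / (2*10) mod 19 = 7
x3 = s^2 - 2 x1 mod 19 = 7^2 - 2*0 = 11
y3 = s (x1 - x3) - y1 mod 19 = 7 * (0 - 11) - 10 = 8

2P = (11, 8)


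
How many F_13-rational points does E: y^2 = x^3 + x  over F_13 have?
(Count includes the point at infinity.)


For each x in F_13, count y with y^2 = x^3 + 1 x + 0 mod 13:
  x = 0: RHS = 0, y in [0]  -> 1 point(s)
  x = 2: RHS = 10, y in [6, 7]  -> 2 point(s)
  x = 3: RHS = 4, y in [2, 11]  -> 2 point(s)
  x = 4: RHS = 3, y in [4, 9]  -> 2 point(s)
  x = 5: RHS = 0, y in [0]  -> 1 point(s)
  x = 6: RHS = 1, y in [1, 12]  -> 2 point(s)
  x = 7: RHS = 12, y in [5, 8]  -> 2 point(s)
  x = 8: RHS = 0, y in [0]  -> 1 point(s)
  x = 9: RHS = 10, y in [6, 7]  -> 2 point(s)
  x = 10: RHS = 9, y in [3, 10]  -> 2 point(s)
  x = 11: RHS = 3, y in [4, 9]  -> 2 point(s)
Affine points: 19. Add the point at infinity: total = 20.

#E(F_13) = 20
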